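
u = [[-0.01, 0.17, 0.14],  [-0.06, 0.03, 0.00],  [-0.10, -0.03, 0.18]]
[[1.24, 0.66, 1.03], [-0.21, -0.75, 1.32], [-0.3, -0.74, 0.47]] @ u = [[-0.16, 0.2, 0.36], [-0.08, -0.1, 0.21], [0.00, -0.09, 0.04]]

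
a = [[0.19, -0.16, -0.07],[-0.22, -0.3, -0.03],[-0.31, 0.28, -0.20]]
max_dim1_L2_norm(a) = 0.46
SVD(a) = [[-0.43, 0.02, 0.90],[-0.1, -0.99, -0.03],[0.9, -0.11, 0.42]] @ diag([0.5080338340071312, 0.37161949791960563, 0.1555653311955942]) @ [[-0.66, 0.69, -0.29], [0.69, 0.71, 0.13], [0.3, -0.11, -0.95]]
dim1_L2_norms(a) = [0.26, 0.37, 0.46]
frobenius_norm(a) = 0.65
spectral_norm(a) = 0.51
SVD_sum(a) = [[0.14, -0.15, 0.06], [0.03, -0.04, 0.02], [-0.3, 0.32, -0.13]] + [[0.00, 0.00, 0.00], [-0.25, -0.26, -0.05], [-0.03, -0.03, -0.01]] + [[0.04, -0.02, -0.13], [-0.00, 0.0, 0.0], [0.02, -0.01, -0.06]]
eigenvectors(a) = [[0.75+0.00j, -0.00-0.12j, -0.00+0.12j], [(-0.25+0j), (0.32-0.36j), 0.32+0.36j], [(-0.61+0j), (-0.87+0j), (-0.87-0j)]]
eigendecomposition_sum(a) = [[(0.25+0j), -0.08+0.00j, (-0.03+0j)], [(-0.08+0j), 0.03-0.00j, (0.01-0j)], [-0.20+0.00j, 0.06-0.00j, 0.02-0.00j]] + [[-0.03-0.01j,  -0.04+0.01j,  (-0.02-0.02j)], [(-0.07-0.1j),  -0.16-0.06j,  (-0.02-0.1j)], [(-0.06+0.21j),  (0.11+0.29j),  -0.11+0.15j]] + [[(-0.03+0.01j),-0.04-0.01j,(-0.02+0.02j)],[(-0.07+0.1j),-0.16+0.06j,(-0.02+0.1j)],[-0.06-0.21j,(0.11-0.29j),-0.11-0.15j]]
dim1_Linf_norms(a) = [0.19, 0.3, 0.31]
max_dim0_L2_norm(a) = 0.44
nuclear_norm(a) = 1.04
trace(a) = -0.31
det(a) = 0.03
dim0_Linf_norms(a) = [0.31, 0.3, 0.2]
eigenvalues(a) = [(0.3+0j), (-0.3+0.08j), (-0.3-0.08j)]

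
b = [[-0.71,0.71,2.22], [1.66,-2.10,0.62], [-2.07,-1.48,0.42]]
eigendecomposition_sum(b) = [[-0.05+0.96j, (-0.17+0.47j), 1.00+0.00j], [0.20+0.52j, 0.02+0.29j, 0.53-0.24j], [(-1.13+0.18j), -0.58-0.08j, (0.24+1.17j)]] + [[-0.05-0.96j,  (-0.17-0.47j),  (1-0j)],[0.20-0.52j,  (0.02-0.29j),  0.53+0.24j],[-1.13-0.18j,  -0.58+0.08j,  (0.24-1.17j)]] + [[-0.61-0.00j, (1.05+0j), 0.22-0.00j],[(1.25+0j), (-2.15-0j), (-0.45+0j)],[(0.18+0j), -0.31-0.00j, -0.06+0.00j]]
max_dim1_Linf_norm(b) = 2.22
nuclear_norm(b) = 7.71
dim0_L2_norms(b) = [2.75, 2.67, 2.34]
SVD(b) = [[-0.56,-0.22,-0.8],[0.72,-0.61,-0.33],[-0.41,-0.76,0.50]] @ diag([2.9319528478660053, 2.6446049498745636, 2.1326080645513295]) @ [[0.83,-0.44,-0.33], [0.27,0.85,-0.45], [-0.48,-0.29,-0.83]]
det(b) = -16.54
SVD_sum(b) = [[-1.37, 0.72, 0.54], [1.76, -0.93, -0.7], [-1.01, 0.54, 0.4]] + [[-0.16, -0.5, 0.27], [-0.44, -1.37, 0.73], [-0.54, -1.71, 0.91]] + [[0.82, 0.49, 1.41],[0.34, 0.2, 0.59],[-0.51, -0.31, -0.89]]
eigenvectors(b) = [[(0.13-0.59j), (0.13+0.59j), -0.44+0.00j], [(-0.08-0.34j), (-0.08+0.34j), (0.89+0j)], [0.72+0.00j, (0.72-0j), 0.13+0.00j]]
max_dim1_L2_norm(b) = 2.75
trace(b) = -2.39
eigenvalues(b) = [(0.22+2.41j), (0.22-2.41j), (-2.82+0j)]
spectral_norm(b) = 2.93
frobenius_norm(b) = 4.49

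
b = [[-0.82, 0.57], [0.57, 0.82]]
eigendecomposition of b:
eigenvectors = [[-0.95, -0.3], [0.30, -0.95]]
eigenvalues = [-1.0, 1.0]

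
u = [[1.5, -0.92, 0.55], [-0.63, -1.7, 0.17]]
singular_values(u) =[2.02, 1.63]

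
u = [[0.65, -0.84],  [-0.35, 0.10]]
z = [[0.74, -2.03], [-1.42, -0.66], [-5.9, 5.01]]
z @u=[[1.19, -0.82], [-0.69, 1.13], [-5.59, 5.46]]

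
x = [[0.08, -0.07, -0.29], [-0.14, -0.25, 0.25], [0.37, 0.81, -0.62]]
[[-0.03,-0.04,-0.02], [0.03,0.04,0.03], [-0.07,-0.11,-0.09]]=x@[[-0.17, 0.06, -0.11],[0.03, -0.03, -0.02],[0.05, 0.17, 0.05]]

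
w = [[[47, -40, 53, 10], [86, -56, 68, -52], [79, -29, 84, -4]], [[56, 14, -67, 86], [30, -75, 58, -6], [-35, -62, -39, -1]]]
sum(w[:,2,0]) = 44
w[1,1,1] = -75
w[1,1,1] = -75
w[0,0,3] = 10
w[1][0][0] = 56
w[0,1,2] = 68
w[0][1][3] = -52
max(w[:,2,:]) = 84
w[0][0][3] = 10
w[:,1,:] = [[86, -56, 68, -52], [30, -75, 58, -6]]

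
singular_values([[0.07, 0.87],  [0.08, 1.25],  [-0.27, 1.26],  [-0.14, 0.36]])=[2.01, 0.3]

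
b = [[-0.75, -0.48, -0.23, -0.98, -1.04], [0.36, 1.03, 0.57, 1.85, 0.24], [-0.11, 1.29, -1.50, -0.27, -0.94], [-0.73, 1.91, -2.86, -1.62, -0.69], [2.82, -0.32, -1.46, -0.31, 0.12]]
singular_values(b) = [4.61, 3.22, 2.45, 0.94, 0.0]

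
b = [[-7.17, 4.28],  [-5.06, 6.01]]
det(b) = -21.435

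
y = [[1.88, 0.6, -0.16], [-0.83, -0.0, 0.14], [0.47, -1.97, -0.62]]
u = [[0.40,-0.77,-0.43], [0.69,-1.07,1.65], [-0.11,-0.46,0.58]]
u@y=[[1.19, 1.09, 0.09], [2.96, -2.84, -1.28], [0.45, -1.21, -0.41]]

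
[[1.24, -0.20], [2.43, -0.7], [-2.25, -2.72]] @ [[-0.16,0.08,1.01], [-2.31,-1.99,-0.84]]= [[0.26, 0.5, 1.42], [1.23, 1.59, 3.04], [6.64, 5.23, 0.01]]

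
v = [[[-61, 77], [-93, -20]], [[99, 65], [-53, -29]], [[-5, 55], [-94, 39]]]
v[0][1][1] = -20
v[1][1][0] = -53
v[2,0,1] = 55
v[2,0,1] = 55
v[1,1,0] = -53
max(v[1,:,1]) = 65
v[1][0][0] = 99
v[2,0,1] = 55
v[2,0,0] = -5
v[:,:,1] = [[77, -20], [65, -29], [55, 39]]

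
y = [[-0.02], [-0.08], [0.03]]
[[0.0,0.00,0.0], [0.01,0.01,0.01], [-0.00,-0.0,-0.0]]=y @ [[-0.13,-0.16,-0.16]]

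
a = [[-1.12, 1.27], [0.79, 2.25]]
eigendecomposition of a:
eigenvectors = [[-0.98, -0.33], [0.21, -0.94]]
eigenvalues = [-1.4, 2.53]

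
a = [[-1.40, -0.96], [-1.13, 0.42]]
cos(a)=[[-0.14, -0.32], [-0.38, 0.47]]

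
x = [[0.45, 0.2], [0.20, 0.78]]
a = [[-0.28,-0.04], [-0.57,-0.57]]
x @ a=[[-0.24, -0.13], [-0.50, -0.45]]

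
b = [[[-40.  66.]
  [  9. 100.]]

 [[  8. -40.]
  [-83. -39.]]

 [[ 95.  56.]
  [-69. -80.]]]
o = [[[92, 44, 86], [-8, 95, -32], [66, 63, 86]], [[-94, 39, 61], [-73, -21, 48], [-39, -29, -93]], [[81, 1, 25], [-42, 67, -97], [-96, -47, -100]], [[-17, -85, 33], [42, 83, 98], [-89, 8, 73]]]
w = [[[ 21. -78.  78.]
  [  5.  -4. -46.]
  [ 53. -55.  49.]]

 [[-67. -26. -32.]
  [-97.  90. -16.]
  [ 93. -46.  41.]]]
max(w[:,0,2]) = 78.0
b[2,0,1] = 56.0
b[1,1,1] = -39.0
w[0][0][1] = -78.0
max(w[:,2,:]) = 93.0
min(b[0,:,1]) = 66.0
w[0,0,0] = 21.0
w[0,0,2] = 78.0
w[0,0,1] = -78.0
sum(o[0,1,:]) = 55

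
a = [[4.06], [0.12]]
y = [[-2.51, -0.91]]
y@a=[[-10.3]]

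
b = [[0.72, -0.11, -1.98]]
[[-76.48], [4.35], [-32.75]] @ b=[[-55.07, 8.41, 151.43], [3.13, -0.48, -8.61], [-23.58, 3.60, 64.84]]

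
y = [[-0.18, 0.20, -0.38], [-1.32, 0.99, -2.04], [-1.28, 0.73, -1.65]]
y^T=[[-0.18, -1.32, -1.28], [0.2, 0.99, 0.73], [-0.38, -2.04, -1.65]]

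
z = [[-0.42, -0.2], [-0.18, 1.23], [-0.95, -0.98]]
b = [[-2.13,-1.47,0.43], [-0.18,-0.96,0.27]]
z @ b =[[0.93, 0.81, -0.23], [0.16, -0.92, 0.25], [2.2, 2.34, -0.67]]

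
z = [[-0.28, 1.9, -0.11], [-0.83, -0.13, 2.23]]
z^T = [[-0.28, -0.83], [1.9, -0.13], [-0.11, 2.23]]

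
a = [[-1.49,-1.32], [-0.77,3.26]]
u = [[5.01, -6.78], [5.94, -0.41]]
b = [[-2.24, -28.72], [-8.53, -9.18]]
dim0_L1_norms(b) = [10.77, 37.9]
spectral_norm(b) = 30.54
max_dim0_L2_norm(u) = 7.77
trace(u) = 4.60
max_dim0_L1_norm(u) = 10.95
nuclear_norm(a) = 5.19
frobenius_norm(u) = 10.32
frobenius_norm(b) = 31.41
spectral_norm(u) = 9.51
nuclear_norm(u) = 13.53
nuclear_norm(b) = 37.89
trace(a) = 1.77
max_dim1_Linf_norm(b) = 28.72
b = u @ a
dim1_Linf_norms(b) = [28.72, 9.18]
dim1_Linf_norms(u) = [6.78, 5.94]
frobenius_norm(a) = 3.90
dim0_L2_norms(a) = [1.68, 3.52]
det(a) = -5.87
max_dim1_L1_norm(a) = 4.03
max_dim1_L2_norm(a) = 3.35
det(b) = -224.42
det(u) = 38.22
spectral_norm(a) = 3.52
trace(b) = -11.42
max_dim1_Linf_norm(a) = 3.26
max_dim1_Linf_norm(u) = 6.78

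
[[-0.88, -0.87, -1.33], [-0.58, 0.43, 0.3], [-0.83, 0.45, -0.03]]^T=[[-0.88, -0.58, -0.83], [-0.87, 0.43, 0.45], [-1.33, 0.30, -0.03]]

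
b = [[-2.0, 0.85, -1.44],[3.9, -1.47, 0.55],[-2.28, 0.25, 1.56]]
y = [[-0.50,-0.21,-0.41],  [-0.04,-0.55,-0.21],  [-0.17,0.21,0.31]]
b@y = [[1.21, -0.35, 0.20], [-1.98, 0.11, -1.12], [0.86, 0.67, 1.37]]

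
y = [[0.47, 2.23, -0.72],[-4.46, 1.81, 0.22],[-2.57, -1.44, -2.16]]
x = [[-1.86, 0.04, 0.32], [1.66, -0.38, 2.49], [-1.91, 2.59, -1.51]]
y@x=[[4.2, -2.69, 6.79], [10.88, -0.3, 2.75], [6.52, -5.15, -1.15]]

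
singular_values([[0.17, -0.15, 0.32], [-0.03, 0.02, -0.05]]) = [0.4, 0.0]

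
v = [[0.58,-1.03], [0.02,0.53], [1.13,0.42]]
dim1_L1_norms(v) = [1.61, 0.55, 1.55]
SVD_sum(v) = [[0.88, -0.58], [-0.23, 0.15], [0.59, -0.39]] + [[-0.30, -0.45], [0.25, 0.38], [0.54, 0.81]]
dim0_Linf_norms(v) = [1.13, 1.03]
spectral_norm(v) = 1.30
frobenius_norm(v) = 1.77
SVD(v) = [[-0.81, 0.45], [0.21, -0.38], [-0.55, -0.81]] @ diag([1.2991874804282093, 1.2016704584446607]) @ [[-0.83, 0.55], [-0.55, -0.83]]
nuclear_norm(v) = 2.50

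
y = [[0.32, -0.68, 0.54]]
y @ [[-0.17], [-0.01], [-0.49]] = [[-0.31]]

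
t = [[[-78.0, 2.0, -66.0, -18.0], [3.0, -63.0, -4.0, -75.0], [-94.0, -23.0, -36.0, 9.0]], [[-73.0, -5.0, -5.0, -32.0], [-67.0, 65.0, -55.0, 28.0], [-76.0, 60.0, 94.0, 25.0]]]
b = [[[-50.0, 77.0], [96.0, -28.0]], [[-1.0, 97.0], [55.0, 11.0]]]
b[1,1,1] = 11.0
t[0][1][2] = -4.0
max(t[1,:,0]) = -67.0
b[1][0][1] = 97.0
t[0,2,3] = 9.0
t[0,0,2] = -66.0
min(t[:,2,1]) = -23.0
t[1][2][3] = 25.0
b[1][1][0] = 55.0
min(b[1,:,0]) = -1.0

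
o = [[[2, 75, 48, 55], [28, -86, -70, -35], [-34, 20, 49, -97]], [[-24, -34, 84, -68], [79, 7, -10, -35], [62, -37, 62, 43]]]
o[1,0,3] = -68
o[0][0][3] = 55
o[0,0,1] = 75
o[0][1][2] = -70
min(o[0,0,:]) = 2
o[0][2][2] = 49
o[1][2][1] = -37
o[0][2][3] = -97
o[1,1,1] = 7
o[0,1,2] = -70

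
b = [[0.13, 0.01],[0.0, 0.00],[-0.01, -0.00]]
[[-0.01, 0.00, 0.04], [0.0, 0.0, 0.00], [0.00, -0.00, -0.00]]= b @ [[-0.04, 0.03, 0.31], [-0.33, 0.03, -0.08]]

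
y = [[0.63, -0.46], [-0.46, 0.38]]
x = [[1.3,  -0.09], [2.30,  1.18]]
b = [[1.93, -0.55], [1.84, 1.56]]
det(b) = 4.02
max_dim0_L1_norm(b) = 3.77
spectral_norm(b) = 2.79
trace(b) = 3.49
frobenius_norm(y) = 0.98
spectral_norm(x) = 2.83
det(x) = 1.74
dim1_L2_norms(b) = [2.01, 2.41]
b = x + y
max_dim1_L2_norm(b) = 2.41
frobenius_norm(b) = 3.14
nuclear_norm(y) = 1.01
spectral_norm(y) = 0.98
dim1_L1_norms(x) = [1.39, 3.48]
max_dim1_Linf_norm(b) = 1.93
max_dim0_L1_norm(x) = 3.6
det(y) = 0.03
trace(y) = 1.01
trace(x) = 2.48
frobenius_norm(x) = 2.89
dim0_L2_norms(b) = [2.67, 1.65]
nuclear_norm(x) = 3.44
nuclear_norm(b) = 4.23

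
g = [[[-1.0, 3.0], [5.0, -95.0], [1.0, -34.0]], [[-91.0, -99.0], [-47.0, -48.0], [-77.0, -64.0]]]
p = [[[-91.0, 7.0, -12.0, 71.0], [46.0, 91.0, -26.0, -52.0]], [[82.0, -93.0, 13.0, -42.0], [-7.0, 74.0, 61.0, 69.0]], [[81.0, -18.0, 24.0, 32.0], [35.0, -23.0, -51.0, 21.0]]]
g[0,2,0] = 1.0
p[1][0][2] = 13.0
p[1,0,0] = 82.0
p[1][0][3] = -42.0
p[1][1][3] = 69.0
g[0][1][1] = -95.0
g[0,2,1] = -34.0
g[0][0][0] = -1.0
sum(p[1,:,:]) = 157.0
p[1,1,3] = 69.0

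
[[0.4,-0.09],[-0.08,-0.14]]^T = [[0.4, -0.08],  [-0.09, -0.14]]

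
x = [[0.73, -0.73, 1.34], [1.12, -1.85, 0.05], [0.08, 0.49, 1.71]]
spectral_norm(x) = 2.51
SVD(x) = [[-0.62, 0.32, -0.72], [-0.76, -0.49, 0.43], [-0.22, 0.81, 0.55]] @ diag([2.509177154740125, 2.1012924376282816, 0.0003125643087360836]) @ [[-0.52, 0.69, -0.49], [-0.12, 0.51, 0.85], [0.84, 0.51, -0.18]]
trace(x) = 0.59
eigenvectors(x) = [[-0.42, -0.84, 0.67], [-0.9, -0.51, 0.21], [0.15, 0.18, 0.71]]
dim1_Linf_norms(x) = [1.34, 1.85, 1.71]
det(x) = 0.00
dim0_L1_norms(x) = [1.93, 3.07, 3.1]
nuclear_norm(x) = 4.61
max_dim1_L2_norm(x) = 2.16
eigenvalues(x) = [-1.34, -0.0, 1.93]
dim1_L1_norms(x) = [2.8, 3.02, 2.28]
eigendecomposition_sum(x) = [[0.49, -0.88, -0.2], [1.04, -1.90, -0.43], [-0.18, 0.33, 0.07]] + [[-0.00, 0.00, 0.0], [-0.0, 0.00, 0.0], [0.00, -0.00, -0.00]] + [[0.24, 0.15, 1.54],[0.08, 0.05, 0.48],[0.26, 0.16, 1.64]]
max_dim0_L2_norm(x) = 2.17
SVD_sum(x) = [[0.81, -1.08, 0.76], [0.99, -1.32, 0.93], [0.29, -0.38, 0.27]] + [[-0.08, 0.35, 0.58], [0.13, -0.53, -0.88], [-0.21, 0.87, 1.44]] + [[-0.00, -0.0, 0.0],[0.0, 0.0, -0.0],[0.00, 0.00, -0.00]]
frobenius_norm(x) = 3.27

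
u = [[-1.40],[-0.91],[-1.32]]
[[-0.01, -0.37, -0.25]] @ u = [[0.68]]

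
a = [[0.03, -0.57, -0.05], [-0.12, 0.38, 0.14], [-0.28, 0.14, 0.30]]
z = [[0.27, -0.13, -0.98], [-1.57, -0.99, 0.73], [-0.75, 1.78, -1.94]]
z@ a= [[0.30, -0.34, -0.33], [-0.13, 0.62, 0.16], [0.31, 0.83, -0.30]]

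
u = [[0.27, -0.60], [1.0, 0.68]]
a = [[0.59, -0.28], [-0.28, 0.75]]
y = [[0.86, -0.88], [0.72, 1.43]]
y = u + a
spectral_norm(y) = 1.69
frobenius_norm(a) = 1.03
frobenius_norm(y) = 2.02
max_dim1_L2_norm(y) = 1.6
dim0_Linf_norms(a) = [0.59, 0.75]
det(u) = 0.78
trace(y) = 2.29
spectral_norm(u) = 1.22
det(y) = 1.86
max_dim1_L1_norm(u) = 1.68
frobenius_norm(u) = 1.38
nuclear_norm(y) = 2.79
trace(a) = 1.34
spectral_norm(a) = 0.96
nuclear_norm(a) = 1.34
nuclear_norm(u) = 1.86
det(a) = 0.36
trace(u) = 0.95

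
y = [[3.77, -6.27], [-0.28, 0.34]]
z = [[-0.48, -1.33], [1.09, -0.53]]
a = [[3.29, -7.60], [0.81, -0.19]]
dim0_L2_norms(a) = [3.39, 7.6]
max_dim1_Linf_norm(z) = 1.33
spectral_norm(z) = 1.43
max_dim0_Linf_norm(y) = 6.27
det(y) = -0.47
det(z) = 1.70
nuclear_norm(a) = 8.96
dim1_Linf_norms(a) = [7.6, 0.81]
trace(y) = 4.11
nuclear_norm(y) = 7.39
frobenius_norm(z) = 1.86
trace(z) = -1.01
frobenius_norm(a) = 8.32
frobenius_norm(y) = 7.33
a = z + y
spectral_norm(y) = 7.33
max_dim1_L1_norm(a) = 10.89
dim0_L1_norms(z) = [1.57, 1.86]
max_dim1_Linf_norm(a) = 7.6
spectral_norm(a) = 8.30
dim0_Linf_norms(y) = [3.77, 6.27]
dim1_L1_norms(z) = [1.81, 1.62]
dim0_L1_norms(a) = [4.1, 7.79]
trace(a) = 3.10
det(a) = 5.53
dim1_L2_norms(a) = [8.28, 0.83]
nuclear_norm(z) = 2.62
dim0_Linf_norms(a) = [3.29, 7.6]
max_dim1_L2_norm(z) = 1.41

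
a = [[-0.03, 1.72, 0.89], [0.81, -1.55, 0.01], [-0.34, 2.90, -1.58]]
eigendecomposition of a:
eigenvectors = [[(-0.91+0j), 0.17+0.27j, (0.17-0.27j)], [-0.32+0.00j, (0.15-0.23j), 0.15+0.23j], [(-0.25+0j), (-0.91+0j), -0.91-0.00j]]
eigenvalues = [(0.81+0j), (-1.98+0.83j), (-1.98-0.83j)]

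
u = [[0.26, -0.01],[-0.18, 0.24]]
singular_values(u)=[0.36, 0.17]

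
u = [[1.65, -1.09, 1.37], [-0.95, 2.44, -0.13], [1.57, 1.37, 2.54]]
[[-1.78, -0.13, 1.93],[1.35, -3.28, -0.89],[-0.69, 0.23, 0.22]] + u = [[-0.13, -1.22, 3.3], [0.40, -0.84, -1.02], [0.88, 1.6, 2.76]]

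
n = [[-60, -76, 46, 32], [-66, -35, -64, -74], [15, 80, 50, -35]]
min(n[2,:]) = -35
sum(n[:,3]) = -77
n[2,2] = 50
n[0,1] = -76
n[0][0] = -60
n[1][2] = -64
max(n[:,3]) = 32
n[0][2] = 46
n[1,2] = -64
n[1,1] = -35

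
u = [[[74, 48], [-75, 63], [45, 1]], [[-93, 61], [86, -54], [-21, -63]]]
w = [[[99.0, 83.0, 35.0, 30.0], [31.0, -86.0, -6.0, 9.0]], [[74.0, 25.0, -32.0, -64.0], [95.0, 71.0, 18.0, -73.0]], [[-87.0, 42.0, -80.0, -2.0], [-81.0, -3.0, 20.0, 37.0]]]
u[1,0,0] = -93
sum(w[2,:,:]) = -154.0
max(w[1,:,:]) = 95.0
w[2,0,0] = -87.0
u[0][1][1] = 63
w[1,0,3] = -64.0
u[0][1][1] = 63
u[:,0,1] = [48, 61]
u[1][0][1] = 61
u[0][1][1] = 63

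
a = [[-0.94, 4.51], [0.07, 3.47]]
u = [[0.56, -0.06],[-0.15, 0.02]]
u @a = [[-0.53, 2.32], [0.14, -0.61]]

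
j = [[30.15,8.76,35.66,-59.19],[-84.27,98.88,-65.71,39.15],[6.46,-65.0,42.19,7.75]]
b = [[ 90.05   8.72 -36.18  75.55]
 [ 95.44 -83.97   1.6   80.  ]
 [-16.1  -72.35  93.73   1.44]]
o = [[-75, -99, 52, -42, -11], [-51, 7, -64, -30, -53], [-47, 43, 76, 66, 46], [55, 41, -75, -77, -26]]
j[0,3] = -59.19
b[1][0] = 95.44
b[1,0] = 95.44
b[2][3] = 1.44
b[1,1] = -83.97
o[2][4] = 46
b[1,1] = -83.97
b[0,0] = 90.05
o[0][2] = 52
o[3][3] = -77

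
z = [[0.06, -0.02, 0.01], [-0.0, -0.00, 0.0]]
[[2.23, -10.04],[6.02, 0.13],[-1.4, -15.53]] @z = [[0.13,-0.04,0.02], [0.36,-0.12,0.06], [-0.08,0.03,-0.01]]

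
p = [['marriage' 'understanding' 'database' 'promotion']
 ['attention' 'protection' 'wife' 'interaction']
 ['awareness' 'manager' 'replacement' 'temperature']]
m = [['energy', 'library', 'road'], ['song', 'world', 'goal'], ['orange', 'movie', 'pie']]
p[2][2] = 'replacement'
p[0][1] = 'understanding'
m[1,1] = 'world'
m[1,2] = 'goal'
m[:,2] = ['road', 'goal', 'pie']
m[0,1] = 'library'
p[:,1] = ['understanding', 'protection', 'manager']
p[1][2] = 'wife'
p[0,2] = 'database'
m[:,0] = ['energy', 'song', 'orange']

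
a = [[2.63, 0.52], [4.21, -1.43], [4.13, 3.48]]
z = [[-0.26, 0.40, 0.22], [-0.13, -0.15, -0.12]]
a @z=[[-0.75, 0.97, 0.52], [-0.91, 1.9, 1.10], [-1.53, 1.13, 0.49]]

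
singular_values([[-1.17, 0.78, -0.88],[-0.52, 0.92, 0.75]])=[1.75, 1.17]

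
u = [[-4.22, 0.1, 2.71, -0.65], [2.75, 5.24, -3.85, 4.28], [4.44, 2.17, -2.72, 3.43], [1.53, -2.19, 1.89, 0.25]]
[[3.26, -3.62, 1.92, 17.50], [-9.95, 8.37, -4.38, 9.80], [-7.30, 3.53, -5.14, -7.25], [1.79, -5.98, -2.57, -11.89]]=u @[[0.07, 0.25, -1.06, -4.27], [-0.08, 1.6, -0.56, 2.76], [0.98, -1.33, -1.07, 0.13], [-1.39, -1.36, -0.62, 1.77]]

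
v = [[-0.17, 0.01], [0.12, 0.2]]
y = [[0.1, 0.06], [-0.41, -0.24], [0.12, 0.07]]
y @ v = [[-0.01, 0.01],[0.04, -0.05],[-0.01, 0.02]]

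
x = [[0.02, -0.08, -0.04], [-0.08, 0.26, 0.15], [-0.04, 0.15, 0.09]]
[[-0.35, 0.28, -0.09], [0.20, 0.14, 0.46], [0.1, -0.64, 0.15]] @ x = [[-0.03, 0.09, 0.05], [-0.03, 0.09, 0.05], [0.05, -0.15, -0.09]]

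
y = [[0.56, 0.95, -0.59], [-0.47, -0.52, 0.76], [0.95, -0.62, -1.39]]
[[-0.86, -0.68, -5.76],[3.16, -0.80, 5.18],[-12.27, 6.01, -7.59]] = y @ [[-2.94,1.25,-4.81], [3.96,-2.82,-1.47], [5.05,-2.21,2.83]]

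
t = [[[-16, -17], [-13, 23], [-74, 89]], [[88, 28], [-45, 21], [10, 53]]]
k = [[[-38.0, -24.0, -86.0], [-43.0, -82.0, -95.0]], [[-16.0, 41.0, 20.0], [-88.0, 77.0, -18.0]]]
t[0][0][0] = -16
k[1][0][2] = 20.0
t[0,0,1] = -17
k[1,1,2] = -18.0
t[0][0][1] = -17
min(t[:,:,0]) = -74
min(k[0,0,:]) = -86.0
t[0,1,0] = -13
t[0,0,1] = -17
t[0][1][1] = 23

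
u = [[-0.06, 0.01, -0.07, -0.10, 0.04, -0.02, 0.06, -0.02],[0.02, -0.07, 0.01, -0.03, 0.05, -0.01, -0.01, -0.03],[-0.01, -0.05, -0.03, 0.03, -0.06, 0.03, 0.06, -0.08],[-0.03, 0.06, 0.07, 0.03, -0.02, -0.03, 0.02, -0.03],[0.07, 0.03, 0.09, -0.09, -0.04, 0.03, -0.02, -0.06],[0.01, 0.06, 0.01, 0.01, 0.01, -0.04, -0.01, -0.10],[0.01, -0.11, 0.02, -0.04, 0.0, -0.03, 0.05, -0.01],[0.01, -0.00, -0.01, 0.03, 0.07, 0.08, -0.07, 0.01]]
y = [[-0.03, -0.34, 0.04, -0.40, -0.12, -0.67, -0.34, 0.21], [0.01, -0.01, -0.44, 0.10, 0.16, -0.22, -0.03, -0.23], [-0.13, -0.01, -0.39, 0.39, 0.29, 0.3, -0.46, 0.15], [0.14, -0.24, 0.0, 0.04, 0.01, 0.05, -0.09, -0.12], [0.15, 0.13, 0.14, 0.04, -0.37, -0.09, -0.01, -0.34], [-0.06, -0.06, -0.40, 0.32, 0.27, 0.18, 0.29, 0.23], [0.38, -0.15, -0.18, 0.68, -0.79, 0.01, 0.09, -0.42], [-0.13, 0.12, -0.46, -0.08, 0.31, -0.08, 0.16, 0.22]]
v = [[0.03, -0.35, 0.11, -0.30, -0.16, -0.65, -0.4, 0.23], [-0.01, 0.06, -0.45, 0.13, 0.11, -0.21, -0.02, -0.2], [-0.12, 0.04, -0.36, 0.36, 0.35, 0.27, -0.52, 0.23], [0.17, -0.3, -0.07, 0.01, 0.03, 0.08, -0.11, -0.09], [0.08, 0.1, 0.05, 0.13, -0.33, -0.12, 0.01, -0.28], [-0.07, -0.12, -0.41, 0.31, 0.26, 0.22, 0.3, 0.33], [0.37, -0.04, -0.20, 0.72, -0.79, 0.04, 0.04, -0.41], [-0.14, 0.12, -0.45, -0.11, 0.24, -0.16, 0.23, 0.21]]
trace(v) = -0.12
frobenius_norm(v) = 2.22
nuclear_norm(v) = 5.11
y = v + u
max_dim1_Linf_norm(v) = 0.79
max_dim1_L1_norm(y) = 2.7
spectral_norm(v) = 1.36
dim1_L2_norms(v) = [0.94, 0.57, 0.89, 0.39, 0.49, 0.77, 1.22, 0.65]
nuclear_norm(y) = 4.95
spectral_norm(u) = 0.19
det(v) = 0.00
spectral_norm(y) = 1.38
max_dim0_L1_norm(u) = 0.39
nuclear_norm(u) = 0.96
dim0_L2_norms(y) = [0.47, 0.48, 0.88, 0.95, 1.03, 0.8, 0.67, 0.73]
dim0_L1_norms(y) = [1.03, 1.06, 2.05, 2.05, 2.32, 1.6, 1.47, 1.92]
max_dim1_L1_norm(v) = 2.61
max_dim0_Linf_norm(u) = 0.11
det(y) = -0.00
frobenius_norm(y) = 2.19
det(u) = 0.00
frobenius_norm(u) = 0.38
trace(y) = -0.27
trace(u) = -0.15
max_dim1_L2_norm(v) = 1.22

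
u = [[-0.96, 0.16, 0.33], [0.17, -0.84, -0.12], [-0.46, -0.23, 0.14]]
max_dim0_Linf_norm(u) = 0.96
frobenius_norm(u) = 1.45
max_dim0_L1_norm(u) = 1.59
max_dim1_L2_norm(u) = 1.03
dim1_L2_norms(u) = [1.03, 0.87, 0.53]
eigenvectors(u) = [[0.31, -0.76, -0.76], [-0.07, -0.35, 0.62], [0.95, -0.54, -0.18]]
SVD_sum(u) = [[-0.89, 0.35, 0.32], [0.42, -0.17, -0.15], [-0.33, 0.13, 0.12]] + [[-0.07, -0.19, 0.01], [-0.25, -0.67, 0.03], [-0.13, -0.36, 0.02]] + [[-0.0, 0.0, -0.00], [-0.00, 0.00, -0.00], [0.00, -0.00, 0.00]]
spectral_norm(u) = 1.18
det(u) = 0.00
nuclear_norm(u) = 2.02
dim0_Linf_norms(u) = [0.96, 0.84, 0.33]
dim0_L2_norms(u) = [1.08, 0.89, 0.38]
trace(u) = -1.66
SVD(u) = [[-0.86, -0.24, -0.46],[0.41, -0.86, -0.31],[-0.32, -0.46, 0.83]] @ diag([1.1757474925288687, 0.8406553680374848, 0.004047962677627875]) @ [[0.88,-0.35,-0.32], [0.35,0.94,-0.05], [0.32,-0.07,0.95]]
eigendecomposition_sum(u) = [[-0.00, -0.00, 0.0],[0.0, 0.00, -0.00],[-0.00, -0.0, 0.01]] + [[-0.48, -0.56, 0.12], [-0.22, -0.25, 0.05], [-0.34, -0.40, 0.08]] + [[-0.47, 0.72, 0.21], [0.39, -0.59, -0.17], [-0.11, 0.17, 0.05]]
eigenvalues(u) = [0.01, -0.65, -1.01]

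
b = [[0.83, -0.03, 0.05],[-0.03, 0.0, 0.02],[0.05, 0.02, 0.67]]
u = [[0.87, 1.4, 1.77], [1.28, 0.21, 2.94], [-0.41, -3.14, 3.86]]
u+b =[[1.7, 1.37, 1.82], [1.25, 0.21, 2.96], [-0.36, -3.12, 4.53]]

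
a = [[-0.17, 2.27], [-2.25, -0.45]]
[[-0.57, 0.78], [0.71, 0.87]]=a@[[-0.26, -0.45], [-0.27, 0.31]]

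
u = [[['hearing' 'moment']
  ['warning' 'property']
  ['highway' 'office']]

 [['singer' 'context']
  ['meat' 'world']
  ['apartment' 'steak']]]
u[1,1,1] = 'world'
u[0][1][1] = 'property'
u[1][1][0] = 'meat'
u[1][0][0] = 'singer'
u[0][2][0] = 'highway'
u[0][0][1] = 'moment'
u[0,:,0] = ['hearing', 'warning', 'highway']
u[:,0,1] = ['moment', 'context']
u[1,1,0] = 'meat'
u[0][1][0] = 'warning'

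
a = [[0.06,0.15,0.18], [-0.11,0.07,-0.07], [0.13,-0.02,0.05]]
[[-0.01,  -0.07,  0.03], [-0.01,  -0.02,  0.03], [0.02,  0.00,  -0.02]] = a @ [[0.19,-0.01,-0.06], [0.04,-0.41,0.28], [-0.13,-0.05,-0.07]]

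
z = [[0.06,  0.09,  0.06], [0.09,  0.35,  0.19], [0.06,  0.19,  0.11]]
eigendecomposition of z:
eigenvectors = [[0.25, 0.93, -0.28], [0.85, -0.35, -0.41], [0.47, 0.13, 0.87]]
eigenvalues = [0.48, 0.04, 0.0]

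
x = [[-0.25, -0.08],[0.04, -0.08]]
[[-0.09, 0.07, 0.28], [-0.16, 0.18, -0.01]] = x @ [[-0.25, 0.40, -0.99], [1.89, -2.07, -0.35]]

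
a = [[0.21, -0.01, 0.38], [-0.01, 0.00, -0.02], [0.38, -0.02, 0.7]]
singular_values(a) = [0.91, 0.0, 0.0]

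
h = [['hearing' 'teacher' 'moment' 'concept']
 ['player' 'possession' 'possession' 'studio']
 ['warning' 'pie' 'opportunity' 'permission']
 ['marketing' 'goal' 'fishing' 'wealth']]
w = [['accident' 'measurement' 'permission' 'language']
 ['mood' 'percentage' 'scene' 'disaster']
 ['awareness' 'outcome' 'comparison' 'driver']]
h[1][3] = 'studio'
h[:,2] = ['moment', 'possession', 'opportunity', 'fishing']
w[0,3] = 'language'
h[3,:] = ['marketing', 'goal', 'fishing', 'wealth']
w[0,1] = 'measurement'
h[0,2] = 'moment'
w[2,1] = 'outcome'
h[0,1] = 'teacher'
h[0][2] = 'moment'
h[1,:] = ['player', 'possession', 'possession', 'studio']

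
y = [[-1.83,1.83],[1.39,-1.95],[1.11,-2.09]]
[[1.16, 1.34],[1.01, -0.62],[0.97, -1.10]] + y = [[-0.67,3.17], [2.4,-2.57], [2.08,-3.19]]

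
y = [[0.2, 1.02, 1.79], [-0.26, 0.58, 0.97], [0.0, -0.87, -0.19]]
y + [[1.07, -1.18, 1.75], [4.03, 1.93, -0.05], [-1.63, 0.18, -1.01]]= [[1.27, -0.16, 3.54], [3.77, 2.51, 0.92], [-1.63, -0.69, -1.20]]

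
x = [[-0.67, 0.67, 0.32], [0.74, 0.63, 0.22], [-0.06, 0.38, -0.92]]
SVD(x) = [[-0.66, -0.73, 0.15],[0.56, -0.35, 0.75],[-0.5, 0.58, 0.64]] @ diag([1.0016540511351364, 0.9991589507798568, 0.9929101434274223]) @ [[0.89, -0.28, 0.37],[0.20, -0.49, -0.85],[0.42, 0.83, -0.38]]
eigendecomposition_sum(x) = [[0.16+0.00j, 0.36-0.00j, 0.07+0.00j], [0.36+0.00j, 0.81-0.00j, 0.15+0.00j], [0.07+0.00j, (0.15-0j), 0.03+0.00j]] + [[(-0.41+0.09j), (0.16-0.12j), (0.13+0.43j)], [0.19+0.05j, -0.09+0.02j, (0.03-0.21j)], [-0.06-0.45j, (0.12+0.18j), -0.47+0.11j]] + [[(-0.41-0.09j),(0.16+0.12j),(0.13-0.43j)], [0.19-0.05j,(-0.09-0.02j),0.03+0.21j], [-0.06+0.45j,0.12-0.18j,-0.47-0.11j]]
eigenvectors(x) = [[0.40+0.00j, (-0.04-0.65j), (-0.04+0.65j)], [0.90+0.00j, (-0.11+0.28j), (-0.11-0.28j)], [(0.17+0j), (0.7+0j), (0.7-0j)]]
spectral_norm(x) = 1.00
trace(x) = -0.96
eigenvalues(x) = [(0.99+0j), (-0.98+0.21j), (-0.98-0.21j)]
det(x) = 0.99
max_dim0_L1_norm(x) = 1.68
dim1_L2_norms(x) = [1.0, 1.0, 1.0]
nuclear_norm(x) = 2.99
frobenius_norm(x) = 1.73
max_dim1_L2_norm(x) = 1.0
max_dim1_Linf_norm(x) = 0.92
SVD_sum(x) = [[-0.59, 0.18, -0.24], [0.50, -0.16, 0.21], [-0.44, 0.14, -0.18]] + [[-0.15,0.36,0.62], [-0.07,0.17,0.3], [0.12,-0.29,-0.49]] + [[0.06, 0.13, -0.06], [0.31, 0.62, -0.28], [0.27, 0.53, -0.24]]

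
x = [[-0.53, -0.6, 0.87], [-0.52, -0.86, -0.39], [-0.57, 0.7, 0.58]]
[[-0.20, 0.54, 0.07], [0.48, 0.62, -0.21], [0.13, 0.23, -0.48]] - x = [[0.33, 1.14, -0.8], [1.00, 1.48, 0.18], [0.70, -0.47, -1.06]]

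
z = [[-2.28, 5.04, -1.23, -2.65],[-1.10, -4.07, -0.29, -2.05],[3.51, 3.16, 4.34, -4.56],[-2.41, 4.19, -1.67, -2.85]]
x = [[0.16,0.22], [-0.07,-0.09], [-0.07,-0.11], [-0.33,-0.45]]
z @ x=[[0.24, 0.37], [0.81, 1.08], [1.54, 2.06], [0.38, 0.56]]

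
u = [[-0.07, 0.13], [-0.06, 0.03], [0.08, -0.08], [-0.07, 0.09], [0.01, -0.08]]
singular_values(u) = [0.24, 0.06]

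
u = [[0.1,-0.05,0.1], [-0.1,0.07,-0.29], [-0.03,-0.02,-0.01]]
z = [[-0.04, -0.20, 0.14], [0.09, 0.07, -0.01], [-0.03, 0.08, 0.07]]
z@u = [[0.01,  -0.01,  0.05], [0.0,  0.0,  -0.01], [-0.01,  0.01,  -0.03]]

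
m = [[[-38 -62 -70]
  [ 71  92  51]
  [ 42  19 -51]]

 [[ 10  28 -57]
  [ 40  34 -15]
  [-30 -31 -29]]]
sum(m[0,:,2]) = -70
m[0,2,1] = 19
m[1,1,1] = 34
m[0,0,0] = -38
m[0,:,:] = [[-38, -62, -70], [71, 92, 51], [42, 19, -51]]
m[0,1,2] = 51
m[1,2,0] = -30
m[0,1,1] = 92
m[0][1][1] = 92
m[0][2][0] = 42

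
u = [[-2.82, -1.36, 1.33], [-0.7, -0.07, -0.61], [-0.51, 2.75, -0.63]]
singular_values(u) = [3.67, 2.56, 0.77]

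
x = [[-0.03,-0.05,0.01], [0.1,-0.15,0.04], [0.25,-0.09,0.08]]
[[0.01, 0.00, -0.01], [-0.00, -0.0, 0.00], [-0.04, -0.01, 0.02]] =x @ [[-0.17, -0.04, 0.10], [-0.09, -0.02, 0.05], [-0.03, -0.01, 0.04]]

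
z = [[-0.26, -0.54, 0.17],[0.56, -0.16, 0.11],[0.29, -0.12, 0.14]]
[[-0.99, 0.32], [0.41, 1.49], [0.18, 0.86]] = z @ [[1.08,2.16], [1.39,-1.51], [0.23,0.38]]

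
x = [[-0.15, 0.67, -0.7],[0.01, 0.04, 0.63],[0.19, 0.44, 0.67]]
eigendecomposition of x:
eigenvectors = [[-0.17+0.00j, 0.94+0.00j, 0.94-0.00j], [0.56+0.00j, (-0.14+0.25j), (-0.14-0.25j)], [0.81+0.00j, (-0.08-0.16j), (-0.08+0.16j)]]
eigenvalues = [(0.94+0j), (-0.19+0.3j), (-0.19-0.3j)]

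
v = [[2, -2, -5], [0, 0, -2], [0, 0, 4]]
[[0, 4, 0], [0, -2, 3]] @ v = [[0, 0, -8], [0, 0, 16]]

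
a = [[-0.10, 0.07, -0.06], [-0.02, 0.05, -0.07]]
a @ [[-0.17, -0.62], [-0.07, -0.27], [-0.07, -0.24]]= [[0.02, 0.06], [0.00, 0.02]]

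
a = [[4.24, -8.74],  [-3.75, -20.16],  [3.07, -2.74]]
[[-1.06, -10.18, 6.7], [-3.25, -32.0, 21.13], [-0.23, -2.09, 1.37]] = a@[[0.06, 0.63, -0.42],[0.15, 1.47, -0.97]]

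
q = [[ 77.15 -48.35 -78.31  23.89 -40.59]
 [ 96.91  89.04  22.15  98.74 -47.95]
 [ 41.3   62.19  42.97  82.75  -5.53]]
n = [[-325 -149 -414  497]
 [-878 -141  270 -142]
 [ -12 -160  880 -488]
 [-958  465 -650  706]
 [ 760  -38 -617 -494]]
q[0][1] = -48.35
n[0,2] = -414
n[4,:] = [760, -38, -617, -494]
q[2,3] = 82.75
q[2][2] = 42.97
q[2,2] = 42.97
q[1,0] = 96.91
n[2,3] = -488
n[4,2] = -617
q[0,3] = 23.89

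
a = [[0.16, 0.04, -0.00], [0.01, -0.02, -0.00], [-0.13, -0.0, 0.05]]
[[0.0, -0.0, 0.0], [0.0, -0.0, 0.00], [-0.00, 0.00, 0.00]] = a @ [[0.01, -0.01, 0.0], [-0.01, 0.01, -0.00], [0.0, -0.0, 0.00]]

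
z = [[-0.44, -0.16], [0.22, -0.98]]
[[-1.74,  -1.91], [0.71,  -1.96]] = z @ [[3.89, 3.35], [0.15, 2.75]]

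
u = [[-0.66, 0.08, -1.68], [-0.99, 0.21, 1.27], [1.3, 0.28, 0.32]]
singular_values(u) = [2.14, 1.75, 0.34]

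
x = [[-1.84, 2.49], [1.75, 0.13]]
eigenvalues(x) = [-3.16, 1.45]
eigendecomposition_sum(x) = [[-2.26, 1.71], [1.20, -0.91]] + [[0.42, 0.78],[0.55, 1.04]]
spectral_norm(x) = 3.27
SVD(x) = [[-0.93, 0.36], [0.36, 0.93]] @ diag([3.2692786627868298, 1.406028813732763]) @ [[0.72,-0.7], [0.7,0.72]]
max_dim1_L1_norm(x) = 4.33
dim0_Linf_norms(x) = [1.84, 2.49]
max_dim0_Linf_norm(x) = 2.49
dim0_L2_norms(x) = [2.54, 2.49]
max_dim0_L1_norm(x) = 3.59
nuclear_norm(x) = 4.68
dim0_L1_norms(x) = [3.59, 2.62]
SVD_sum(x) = [[-2.19, 2.13], [0.83, -0.81]] + [[0.35, 0.36], [0.92, 0.94]]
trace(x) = -1.71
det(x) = -4.60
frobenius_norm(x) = 3.56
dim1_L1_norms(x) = [4.33, 1.88]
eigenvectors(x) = [[-0.88,  -0.60], [0.47,  -0.8]]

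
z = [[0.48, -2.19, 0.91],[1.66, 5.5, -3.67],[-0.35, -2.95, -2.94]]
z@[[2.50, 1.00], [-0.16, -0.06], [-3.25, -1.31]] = [[-1.41, -0.58], [15.2, 6.14], [9.15, 3.68]]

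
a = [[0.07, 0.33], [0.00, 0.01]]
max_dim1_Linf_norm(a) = 0.33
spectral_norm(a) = 0.34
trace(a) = 0.08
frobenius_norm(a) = 0.34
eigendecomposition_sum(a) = [[0.07, 0.38], [0.00, 0.0]] + [[0.00, -0.06],[0.00, 0.01]]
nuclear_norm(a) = 0.34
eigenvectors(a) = [[1.0, -0.98], [0.00, 0.18]]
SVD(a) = [[1.00,-0.03],  [0.03,1.00]] @ diag([0.33748436677598076, 0.002074170151012222]) @ [[0.21, 0.98], [-0.98, 0.21]]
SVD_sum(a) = [[0.07, 0.33],[0.0, 0.01]] + [[0.0,-0.0], [-0.00,0.0]]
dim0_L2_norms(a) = [0.07, 0.33]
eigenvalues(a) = [0.07, 0.01]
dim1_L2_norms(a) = [0.34, 0.01]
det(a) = 0.00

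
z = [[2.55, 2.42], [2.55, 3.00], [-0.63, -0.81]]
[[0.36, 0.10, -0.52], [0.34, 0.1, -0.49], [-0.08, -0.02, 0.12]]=z @ [[0.17,  0.05,  -0.25],  [-0.03,  -0.01,  0.05]]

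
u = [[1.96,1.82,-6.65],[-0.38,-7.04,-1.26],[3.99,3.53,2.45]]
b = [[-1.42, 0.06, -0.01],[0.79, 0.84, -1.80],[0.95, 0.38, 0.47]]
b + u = [[0.54, 1.88, -6.66], [0.41, -6.2, -3.06], [4.94, 3.91, 2.92]]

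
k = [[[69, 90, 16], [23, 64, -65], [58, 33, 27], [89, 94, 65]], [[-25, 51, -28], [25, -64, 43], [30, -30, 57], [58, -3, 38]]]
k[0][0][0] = 69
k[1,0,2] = -28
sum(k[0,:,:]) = 563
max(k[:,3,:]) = 94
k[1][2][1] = -30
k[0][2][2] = 27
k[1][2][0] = 30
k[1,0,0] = -25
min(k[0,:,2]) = -65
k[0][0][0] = 69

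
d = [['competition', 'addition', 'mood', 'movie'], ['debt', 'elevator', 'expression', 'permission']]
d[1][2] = 'expression'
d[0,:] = ['competition', 'addition', 'mood', 'movie']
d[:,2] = ['mood', 'expression']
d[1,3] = 'permission'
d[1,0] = 'debt'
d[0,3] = 'movie'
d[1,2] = 'expression'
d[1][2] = 'expression'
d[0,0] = 'competition'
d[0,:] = ['competition', 'addition', 'mood', 'movie']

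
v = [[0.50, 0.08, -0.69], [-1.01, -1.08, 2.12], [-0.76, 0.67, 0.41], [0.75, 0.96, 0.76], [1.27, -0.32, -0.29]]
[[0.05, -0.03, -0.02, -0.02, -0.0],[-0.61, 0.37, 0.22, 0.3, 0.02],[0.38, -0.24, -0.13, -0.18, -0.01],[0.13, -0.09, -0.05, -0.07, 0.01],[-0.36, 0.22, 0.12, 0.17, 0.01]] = v @ [[-0.21, 0.13, 0.07, 0.1, 0.01],[0.43, -0.27, -0.15, -0.21, -0.01],[-0.17, 0.10, 0.06, 0.08, 0.01]]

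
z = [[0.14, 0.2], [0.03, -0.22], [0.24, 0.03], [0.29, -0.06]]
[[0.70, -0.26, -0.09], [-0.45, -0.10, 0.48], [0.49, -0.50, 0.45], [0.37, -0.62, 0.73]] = z @ [[1.74, -2.10, 2.11],[2.29, 0.19, -1.91]]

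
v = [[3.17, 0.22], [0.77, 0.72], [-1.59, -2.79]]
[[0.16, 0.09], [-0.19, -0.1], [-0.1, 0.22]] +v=[[3.33, 0.31], [0.58, 0.62], [-1.69, -2.57]]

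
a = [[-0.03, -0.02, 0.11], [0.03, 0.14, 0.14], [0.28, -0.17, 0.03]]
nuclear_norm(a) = 0.63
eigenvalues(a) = [(-0.16+0j), (0.15+0.13j), (0.15-0.13j)]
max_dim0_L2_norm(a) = 0.28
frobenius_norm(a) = 0.40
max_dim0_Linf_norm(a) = 0.28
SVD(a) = [[-0.04, -0.36, 0.93], [-0.16, -0.92, -0.36], [0.99, -0.17, -0.02]] @ diag([0.3318522505664811, 0.20647820942865966, 0.09455597720449024]) @ [[0.82, -0.57, 0.01], [-0.31, -0.45, -0.84], [-0.48, -0.68, 0.55]]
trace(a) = 0.14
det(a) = -0.01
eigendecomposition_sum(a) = [[-0.11+0.00j, (0.02-0j), (0.05-0j)],  [(-0.05+0j), (0.01-0j), (0.02-0j)],  [(0.12-0j), (-0.02+0j), -0.06+0.00j]] + [[0.04-0.00j,-0.02+0.04j,0.03+0.01j], [0.04-0.09j,0.07+0.09j,0.06-0.05j], [0.08+0.03j,(-0.07+0.06j),(0.04+0.05j)]] + [[0.04+0.00j, -0.02-0.04j, (0.03-0.01j)], [(0.04+0.09j), 0.07-0.09j, (0.06+0.05j)], [0.08-0.03j, -0.07-0.06j, (0.04-0.05j)]]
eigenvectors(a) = [[(-0.65+0j), 0.14+0.28j, 0.14-0.28j], [(-0.27+0j), 0.71+0.00j, (0.71-0j)], [0.71+0.00j, 0.02+0.63j, (0.02-0.63j)]]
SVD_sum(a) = [[-0.01,0.01,-0.00], [-0.04,0.03,-0.0], [0.27,-0.19,0.0]] + [[0.02,0.03,0.06], [0.06,0.09,0.16], [0.01,0.02,0.03]] + [[-0.04, -0.06, 0.05], [0.02, 0.02, -0.02], [0.0, 0.00, -0.0]]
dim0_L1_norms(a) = [0.34, 0.33, 0.28]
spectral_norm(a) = 0.33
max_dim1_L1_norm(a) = 0.48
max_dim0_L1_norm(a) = 0.34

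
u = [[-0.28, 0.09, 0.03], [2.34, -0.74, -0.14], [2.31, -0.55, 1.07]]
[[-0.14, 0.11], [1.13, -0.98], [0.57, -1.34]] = u@[[0.45,-0.43], [-0.02,0.03], [-0.45,-0.31]]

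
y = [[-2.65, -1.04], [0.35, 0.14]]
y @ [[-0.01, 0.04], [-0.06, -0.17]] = [[0.09,  0.07], [-0.01,  -0.01]]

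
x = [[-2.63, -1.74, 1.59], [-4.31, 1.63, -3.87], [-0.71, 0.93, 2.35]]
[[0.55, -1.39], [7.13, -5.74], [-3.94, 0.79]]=x@[[-0.59, 0.84], [-0.82, 0.05], [-1.53, 0.57]]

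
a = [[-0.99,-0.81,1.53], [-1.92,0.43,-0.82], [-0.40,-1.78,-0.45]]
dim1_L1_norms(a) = [3.33, 3.17, 2.63]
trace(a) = -1.01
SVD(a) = [[-0.63,0.46,-0.63], [-0.56,-0.83,-0.05], [-0.54,0.32,0.78]] @ diag([2.2888878066268474, 2.0577875833081958, 1.6056783210399141]) @ [[0.83, 0.54, -0.11], [0.49, -0.63, 0.6], [0.26, -0.56, -0.79]]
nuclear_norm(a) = 5.95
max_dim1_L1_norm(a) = 3.33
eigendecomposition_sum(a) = [[-0.68+0.40j, -0.06+0.45j, (0.54+0.36j)], [(-0.64-0.34j), -0.38+0.17j, (-0.02+0.59j)], [-0.40-0.84j, (-0.52-0.12j), (-0.47+0.59j)]] + [[-0.68-0.40j, -0.06-0.45j, (0.54-0.36j)], [-0.64+0.34j, -0.38-0.17j, (-0.02-0.59j)], [-0.40+0.84j, -0.52+0.12j, (-0.47-0.59j)]] + [[0.37+0.00j, -0.69+0.00j, (0.45+0j)], [(-0.65-0j), 1.19-0.00j, -0.79-0.00j], [(0.4+0j), -0.74+0.00j, (0.49+0j)]]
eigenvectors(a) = [[0.05+0.56j, 0.05-0.56j, (0.44+0j)], [(-0.41+0.3j), -0.41-0.30j, -0.76+0.00j], [-0.66+0.00j, -0.66-0.00j, (0.47+0j)]]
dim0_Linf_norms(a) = [1.92, 1.78, 1.53]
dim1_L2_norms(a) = [1.99, 2.13, 1.88]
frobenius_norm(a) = 3.47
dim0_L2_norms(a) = [2.2, 2.0, 1.79]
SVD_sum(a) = [[-1.20, -0.77, 0.16],[-1.07, -0.69, 0.14],[-1.04, -0.67, 0.14]] + [[0.46, -0.60, 0.57], [-0.83, 1.07, -1.03], [0.32, -0.41, 0.4]] + [[-0.26, 0.56, 0.79], [-0.02, 0.05, 0.07], [0.32, -0.7, -0.98]]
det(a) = 7.56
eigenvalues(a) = [(-1.53+1.16j), (-1.53-1.16j), (2.05+0j)]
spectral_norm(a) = 2.29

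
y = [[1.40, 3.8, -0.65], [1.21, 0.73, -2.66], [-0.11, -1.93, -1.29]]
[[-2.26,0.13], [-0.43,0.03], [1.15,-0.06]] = y@[[0.44, -0.02], [-0.73, 0.04], [0.16, -0.01]]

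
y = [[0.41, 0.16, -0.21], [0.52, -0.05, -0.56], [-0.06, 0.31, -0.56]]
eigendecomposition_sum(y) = [[(0.47+0j), (0.06+0j), (-0.13-0j)], [(0.36+0j), 0.05+0.00j, (-0.1-0j)], [0.08+0.00j, (0.01+0j), -0.02-0.00j]] + [[-0.03-0.02j, 0.05+0.01j, (-0.04+0.04j)],[0.08-0.16j, (-0.05+0.26j), (-0.23-0.21j)],[(-0.07-0.14j), 0.15+0.17j, -0.27+0.04j]] + [[(-0.03+0.02j),0.05-0.01j,-0.04-0.04j], [(0.08+0.16j),(-0.05-0.26j),(-0.23+0.21j)], [(-0.07+0.14j),0.15-0.17j,-0.27-0.04j]]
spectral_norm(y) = 0.97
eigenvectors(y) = [[(0.78+0j), (0.01-0.14j), 0.01+0.14j], [0.61+0.00j, (0.75+0j), 0.75-0.00j], [(0.13+0j), 0.41-0.51j, (0.41+0.51j)]]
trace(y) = -0.20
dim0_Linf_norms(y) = [0.52, 0.31, 0.56]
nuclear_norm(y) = 1.68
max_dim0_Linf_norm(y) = 0.56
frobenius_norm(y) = 1.11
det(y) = 0.10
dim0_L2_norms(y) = [0.66, 0.35, 0.82]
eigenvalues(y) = [(0.5+0j), (-0.35+0.29j), (-0.35-0.29j)]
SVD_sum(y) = [[0.24, 0.08, -0.35], [0.41, 0.14, -0.59], [0.27, 0.09, -0.39]] + [[0.12, -0.07, 0.06], [0.15, -0.09, 0.08], [-0.33, 0.21, -0.18]] + [[0.06,0.15,0.07],[-0.04,-0.10,-0.05],[0.0,0.01,0.01]]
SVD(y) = [[-0.44, 0.3, 0.84],  [-0.75, 0.39, -0.53],  [-0.49, -0.87, 0.06]] @ diag([0.9744210088758766, 0.4936186092838667, 0.2108183247015788]) @ [[-0.56, -0.19, 0.81], [0.77, -0.49, 0.41], [0.31, 0.85, 0.42]]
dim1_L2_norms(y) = [0.49, 0.77, 0.64]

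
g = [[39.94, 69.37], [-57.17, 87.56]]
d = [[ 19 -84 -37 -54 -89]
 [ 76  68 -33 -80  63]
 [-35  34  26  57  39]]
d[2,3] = 57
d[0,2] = -37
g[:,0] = [39.94, -57.17]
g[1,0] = -57.17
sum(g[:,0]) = -17.230000000000004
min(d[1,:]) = -80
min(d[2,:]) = -35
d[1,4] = 63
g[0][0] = 39.94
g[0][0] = 39.94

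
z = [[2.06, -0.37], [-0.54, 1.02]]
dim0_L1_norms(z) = [2.6, 1.39]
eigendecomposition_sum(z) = [[1.96, -0.60], [-0.88, 0.27]] + [[0.1, 0.23], [0.34, 0.75]]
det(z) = 1.90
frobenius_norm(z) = 2.39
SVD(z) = [[-0.93,0.38], [0.38,0.93]] @ diag([2.2333034731802806, 0.8513845175247763]) @ [[-0.95, 0.33], [0.33, 0.95]]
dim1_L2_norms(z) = [2.09, 1.15]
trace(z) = 3.08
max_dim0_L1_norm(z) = 2.6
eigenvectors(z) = [[0.91, 0.29], [-0.41, 0.96]]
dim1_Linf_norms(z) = [2.06, 1.02]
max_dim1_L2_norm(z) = 2.09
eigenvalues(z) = [2.23, 0.85]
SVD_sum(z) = [[1.96, -0.67], [-0.8, 0.27]] + [[0.10, 0.3], [0.26, 0.75]]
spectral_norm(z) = 2.23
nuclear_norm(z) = 3.08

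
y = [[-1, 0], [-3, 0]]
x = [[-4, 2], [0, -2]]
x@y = [[-2, 0], [6, 0]]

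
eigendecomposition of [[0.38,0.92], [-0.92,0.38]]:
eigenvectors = [[0.71+0.00j, (0.71-0j)],[0.71j, 0.00-0.71j]]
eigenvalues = [(0.38+0.92j), (0.38-0.92j)]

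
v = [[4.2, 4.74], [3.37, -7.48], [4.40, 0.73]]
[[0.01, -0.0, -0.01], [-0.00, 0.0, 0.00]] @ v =[[-0.00, 0.04],[0.0, 0.00]]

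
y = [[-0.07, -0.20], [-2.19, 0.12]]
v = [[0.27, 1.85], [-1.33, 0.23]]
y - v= [[-0.34, -2.05], [-0.86, -0.11]]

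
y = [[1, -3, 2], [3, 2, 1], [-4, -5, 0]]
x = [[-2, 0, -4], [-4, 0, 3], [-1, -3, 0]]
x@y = [[14, 26, -4], [-16, -3, -8], [-10, -3, -5]]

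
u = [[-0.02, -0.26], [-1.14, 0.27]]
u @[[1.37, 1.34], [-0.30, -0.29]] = [[0.05, 0.05], [-1.64, -1.61]]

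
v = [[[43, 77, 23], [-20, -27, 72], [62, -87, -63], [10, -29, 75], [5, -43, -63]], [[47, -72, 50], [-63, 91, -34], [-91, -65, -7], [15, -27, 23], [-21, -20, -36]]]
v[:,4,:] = [[5, -43, -63], [-21, -20, -36]]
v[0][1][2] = 72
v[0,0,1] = 77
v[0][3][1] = -29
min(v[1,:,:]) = -91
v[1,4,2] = -36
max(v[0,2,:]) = 62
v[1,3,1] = -27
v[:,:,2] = [[23, 72, -63, 75, -63], [50, -34, -7, 23, -36]]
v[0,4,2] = -63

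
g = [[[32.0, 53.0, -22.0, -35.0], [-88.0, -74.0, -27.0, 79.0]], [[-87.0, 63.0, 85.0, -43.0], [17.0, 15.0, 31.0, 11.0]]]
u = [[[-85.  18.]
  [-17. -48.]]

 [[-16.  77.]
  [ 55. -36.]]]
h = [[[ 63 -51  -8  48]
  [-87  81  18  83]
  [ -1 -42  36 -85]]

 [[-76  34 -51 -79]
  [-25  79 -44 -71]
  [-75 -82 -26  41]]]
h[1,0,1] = 34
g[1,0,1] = 63.0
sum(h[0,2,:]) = -92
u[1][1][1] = -36.0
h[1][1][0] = -25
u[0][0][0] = -85.0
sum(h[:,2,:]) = -234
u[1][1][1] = -36.0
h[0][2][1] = -42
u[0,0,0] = -85.0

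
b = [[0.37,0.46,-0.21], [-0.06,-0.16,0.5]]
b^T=[[0.37, -0.06], [0.46, -0.16], [-0.21, 0.5]]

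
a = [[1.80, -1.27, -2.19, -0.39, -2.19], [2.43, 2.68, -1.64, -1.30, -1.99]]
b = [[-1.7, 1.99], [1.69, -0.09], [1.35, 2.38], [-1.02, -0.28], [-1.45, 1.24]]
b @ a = [[1.78,7.49,0.46,-1.92,-0.24],[2.82,-2.39,-3.55,-0.54,-3.52],[8.21,4.66,-6.86,-3.62,-7.69],[-2.52,0.55,2.69,0.76,2.79],[0.40,5.16,1.14,-1.05,0.71]]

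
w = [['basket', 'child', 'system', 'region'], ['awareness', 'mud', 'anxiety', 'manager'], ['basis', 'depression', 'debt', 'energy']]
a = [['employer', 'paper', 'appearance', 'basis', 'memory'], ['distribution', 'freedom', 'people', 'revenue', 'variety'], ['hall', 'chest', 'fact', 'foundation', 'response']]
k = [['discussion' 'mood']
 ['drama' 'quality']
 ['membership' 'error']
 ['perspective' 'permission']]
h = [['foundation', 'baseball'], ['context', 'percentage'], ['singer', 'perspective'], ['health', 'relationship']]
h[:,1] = ['baseball', 'percentage', 'perspective', 'relationship']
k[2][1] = 'error'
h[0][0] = 'foundation'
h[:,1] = ['baseball', 'percentage', 'perspective', 'relationship']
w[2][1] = 'depression'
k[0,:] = ['discussion', 'mood']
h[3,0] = 'health'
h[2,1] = 'perspective'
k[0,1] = 'mood'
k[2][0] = 'membership'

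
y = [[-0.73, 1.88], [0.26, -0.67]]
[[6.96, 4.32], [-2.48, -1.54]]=y@ [[-4.85, -0.23], [1.82, 2.21]]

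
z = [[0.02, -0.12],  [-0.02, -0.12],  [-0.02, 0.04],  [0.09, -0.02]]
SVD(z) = [[-0.69,0.06], [-0.66,-0.36], [0.24,-0.16], [-0.17,0.92]] @ diag([0.17638013003492184, 0.0948158727685616]) @ [[-0.12, 0.99], [0.99, 0.12]]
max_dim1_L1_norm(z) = 0.14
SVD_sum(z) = [[0.01, -0.12],[0.01, -0.12],[-0.00, 0.04],[0.0, -0.03]] + [[0.01, 0.0], [-0.03, -0.0], [-0.02, -0.00], [0.09, 0.01]]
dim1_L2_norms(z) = [0.12, 0.12, 0.04, 0.09]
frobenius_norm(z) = 0.20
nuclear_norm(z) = 0.27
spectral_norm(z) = 0.18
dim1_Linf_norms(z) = [0.12, 0.12, 0.04, 0.09]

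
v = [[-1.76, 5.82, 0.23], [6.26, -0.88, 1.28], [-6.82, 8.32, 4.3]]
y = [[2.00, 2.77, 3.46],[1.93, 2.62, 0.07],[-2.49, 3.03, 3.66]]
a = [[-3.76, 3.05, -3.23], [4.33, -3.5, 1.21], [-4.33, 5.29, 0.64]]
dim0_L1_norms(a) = [12.42, 11.84, 5.08]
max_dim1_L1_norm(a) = 10.26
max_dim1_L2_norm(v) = 11.59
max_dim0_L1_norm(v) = 15.02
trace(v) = 1.66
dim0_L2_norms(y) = [3.73, 4.87, 5.04]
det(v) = -171.47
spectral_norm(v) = 13.41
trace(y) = 8.28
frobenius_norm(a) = 10.65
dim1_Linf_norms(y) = [3.46, 2.62, 3.66]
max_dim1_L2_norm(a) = 6.87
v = a + y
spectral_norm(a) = 10.18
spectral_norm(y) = 6.74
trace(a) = -6.62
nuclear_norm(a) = 13.81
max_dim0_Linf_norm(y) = 3.66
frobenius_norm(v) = 14.59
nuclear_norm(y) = 12.21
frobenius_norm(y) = 7.94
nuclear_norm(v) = 21.06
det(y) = 41.51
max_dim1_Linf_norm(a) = 5.29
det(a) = -16.98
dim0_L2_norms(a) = [7.19, 7.04, 3.51]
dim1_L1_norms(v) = [7.81, 8.42, 19.44]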